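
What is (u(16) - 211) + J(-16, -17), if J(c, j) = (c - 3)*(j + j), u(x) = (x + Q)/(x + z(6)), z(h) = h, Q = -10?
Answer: 4788/11 ≈ 435.27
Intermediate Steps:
u(x) = (-10 + x)/(6 + x) (u(x) = (x - 10)/(x + 6) = (-10 + x)/(6 + x))
J(c, j) = 2*j*(-3 + c) (J(c, j) = (-3 + c)*(2*j) = 2*j*(-3 + c))
(u(16) - 211) + J(-16, -17) = ((-10 + 16)/(6 + 16) - 211) + 2*(-17)*(-3 - 16) = (6/22 - 211) + 2*(-17)*(-19) = ((1/22)*6 - 211) + 646 = (3/11 - 211) + 646 = -2318/11 + 646 = 4788/11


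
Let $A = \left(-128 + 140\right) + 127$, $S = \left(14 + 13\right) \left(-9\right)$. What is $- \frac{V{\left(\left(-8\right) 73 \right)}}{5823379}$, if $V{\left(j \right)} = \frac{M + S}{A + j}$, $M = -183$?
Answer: $- \frac{426}{2591403655} \approx -1.6439 \cdot 10^{-7}$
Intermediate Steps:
$S = -243$ ($S = 27 \left(-9\right) = -243$)
$A = 139$ ($A = 12 + 127 = 139$)
$V{\left(j \right)} = - \frac{426}{139 + j}$ ($V{\left(j \right)} = \frac{-183 - 243}{139 + j} = - \frac{426}{139 + j}$)
$- \frac{V{\left(\left(-8\right) 73 \right)}}{5823379} = - \frac{\left(-426\right) \frac{1}{139 - 584}}{5823379} = - \frac{\left(-426\right) \frac{1}{-445}}{5823379} = - \frac{\left(-426\right) \left(- \frac{1}{445}\right)}{5823379} = - \frac{426}{445 \cdot 5823379} = \left(-1\right) \frac{426}{2591403655} = - \frac{426}{2591403655}$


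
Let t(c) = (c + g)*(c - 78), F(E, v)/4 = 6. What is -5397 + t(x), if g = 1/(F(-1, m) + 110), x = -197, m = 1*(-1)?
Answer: 6535977/134 ≈ 48776.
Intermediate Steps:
m = -1
F(E, v) = 24 (F(E, v) = 4*6 = 24)
g = 1/134 (g = 1/(24 + 110) = 1/134 ≈ 0.0074627)
t(c) = (-78 + c)*(1/134 + c) (t(c) = (c + 1/134)*(c - 78) = (1/134 + c)*(-78 + c) = (-78 + c)*(1/134 + c))
-5397 + t(x) = -5397 + (-39/67 + (-197)**2 - 10451/134*(-197)) = -5397 + (-39/67 + 38809 + 2058847/134) = -5397 + 7259175/134 = 6535977/134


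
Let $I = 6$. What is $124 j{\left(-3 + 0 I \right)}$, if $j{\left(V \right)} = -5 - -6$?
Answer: $124$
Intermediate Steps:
$j{\left(V \right)} = 1$ ($j{\left(V \right)} = -5 + 6 = 1$)
$124 j{\left(-3 + 0 I \right)} = 124 \cdot 1 = 124$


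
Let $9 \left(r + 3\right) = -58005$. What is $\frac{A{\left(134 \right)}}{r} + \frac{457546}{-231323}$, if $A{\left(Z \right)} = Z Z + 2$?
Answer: $- \frac{3552177521}{745785352} \approx -4.763$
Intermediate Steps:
$r = -6448$ ($r = -3 + \frac{1}{9} \left(-58005\right) = -3 - 6445 = -6448$)
$A{\left(Z \right)} = 2 + Z^{2}$ ($A{\left(Z \right)} = Z^{2} + 2 = 2 + Z^{2}$)
$\frac{A{\left(134 \right)}}{r} + \frac{457546}{-231323} = \frac{2 + 134^{2}}{-6448} + \frac{457546}{-231323} = \left(2 + 17956\right) \left(- \frac{1}{6448}\right) + 457546 \left(- \frac{1}{231323}\right) = 17958 \left(- \frac{1}{6448}\right) - \frac{457546}{231323} = - \frac{8979}{3224} - \frac{457546}{231323} = - \frac{3552177521}{745785352}$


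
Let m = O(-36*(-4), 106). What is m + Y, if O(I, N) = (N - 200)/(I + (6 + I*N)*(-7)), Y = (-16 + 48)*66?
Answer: 112723823/53373 ≈ 2112.0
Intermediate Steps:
Y = 2112 (Y = 32*66 = 2112)
O(I, N) = (-200 + N)/(-42 + I - 7*I*N) (O(I, N) = (-200 + N)/(I + (-42 - 7*I*N)) = (-200 + N)/(-42 + I - 7*I*N))
m = 47/53373 (m = (200 - 1*106)/(42 - (-36)*(-4) + 7*(-36*(-4))*106) = (200 - 106)/(42 - 1*144 + 7*144*106) = 94/(42 - 144 + 106848) = 94/106746 = (1/106746)*94 = 47/53373 ≈ 0.00088060)
m + Y = 47/53373 + 2112 = 112723823/53373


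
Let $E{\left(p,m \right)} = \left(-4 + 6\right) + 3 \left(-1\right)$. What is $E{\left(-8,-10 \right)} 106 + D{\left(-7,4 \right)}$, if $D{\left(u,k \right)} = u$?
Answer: $-113$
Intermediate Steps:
$E{\left(p,m \right)} = -1$ ($E{\left(p,m \right)} = 2 - 3 = -1$)
$E{\left(-8,-10 \right)} 106 + D{\left(-7,4 \right)} = \left(-1\right) 106 - 7 = -106 - 7 = -113$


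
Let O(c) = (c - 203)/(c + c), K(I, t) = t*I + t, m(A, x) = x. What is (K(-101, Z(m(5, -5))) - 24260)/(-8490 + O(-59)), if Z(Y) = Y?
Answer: 1401840/500779 ≈ 2.7993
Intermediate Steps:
K(I, t) = t + I*t (K(I, t) = I*t + t = t + I*t)
O(c) = (-203 + c)/(2*c) (O(c) = (-203 + c)/((2*c)) = (-203 + c)*(1/(2*c)) = (-203 + c)/(2*c))
(K(-101, Z(m(5, -5))) - 24260)/(-8490 + O(-59)) = (-5*(1 - 101) - 24260)/(-8490 + (1/2)*(-203 - 59)/(-59)) = (-5*(-100) - 24260)/(-8490 + (1/2)*(-1/59)*(-262)) = (500 - 24260)/(-8490 + 131/59) = -23760/(-500779/59) = -23760*(-59/500779) = 1401840/500779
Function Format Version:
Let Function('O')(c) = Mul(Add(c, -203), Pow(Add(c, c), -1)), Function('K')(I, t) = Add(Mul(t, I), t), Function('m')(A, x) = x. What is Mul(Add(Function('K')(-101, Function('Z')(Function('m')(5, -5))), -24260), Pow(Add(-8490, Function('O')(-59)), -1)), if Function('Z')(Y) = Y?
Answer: Rational(1401840, 500779) ≈ 2.7993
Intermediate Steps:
Function('K')(I, t) = Add(t, Mul(I, t)) (Function('K')(I, t) = Add(Mul(I, t), t) = Add(t, Mul(I, t)))
Function('O')(c) = Mul(Rational(1, 2), Pow(c, -1), Add(-203, c)) (Function('O')(c) = Mul(Add(-203, c), Pow(Mul(2, c), -1)) = Mul(Add(-203, c), Mul(Rational(1, 2), Pow(c, -1))) = Mul(Rational(1, 2), Pow(c, -1), Add(-203, c)))
Mul(Add(Function('K')(-101, Function('Z')(Function('m')(5, -5))), -24260), Pow(Add(-8490, Function('O')(-59)), -1)) = Mul(Add(Mul(-5, Add(1, -101)), -24260), Pow(Add(-8490, Mul(Rational(1, 2), Pow(-59, -1), Add(-203, -59))), -1)) = Mul(Add(Mul(-5, -100), -24260), Pow(Add(-8490, Mul(Rational(1, 2), Rational(-1, 59), -262)), -1)) = Mul(Add(500, -24260), Pow(Add(-8490, Rational(131, 59)), -1)) = Mul(-23760, Pow(Rational(-500779, 59), -1)) = Mul(-23760, Rational(-59, 500779)) = Rational(1401840, 500779)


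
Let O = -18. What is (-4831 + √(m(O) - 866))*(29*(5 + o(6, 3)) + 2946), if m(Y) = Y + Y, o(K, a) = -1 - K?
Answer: -13951928 + 2888*I*√902 ≈ -1.3952e+7 + 86736.0*I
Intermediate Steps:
m(Y) = 2*Y
(-4831 + √(m(O) - 866))*(29*(5 + o(6, 3)) + 2946) = (-4831 + √(2*(-18) - 866))*(29*(5 + (-1 - 1*6)) + 2946) = (-4831 + √(-36 - 866))*(29*(5 + (-1 - 6)) + 2946) = (-4831 + √(-902))*(29*(5 - 7) + 2946) = (-4831 + I*√902)*(29*(-2) + 2946) = (-4831 + I*√902)*(-58 + 2946) = (-4831 + I*√902)*2888 = -13951928 + 2888*I*√902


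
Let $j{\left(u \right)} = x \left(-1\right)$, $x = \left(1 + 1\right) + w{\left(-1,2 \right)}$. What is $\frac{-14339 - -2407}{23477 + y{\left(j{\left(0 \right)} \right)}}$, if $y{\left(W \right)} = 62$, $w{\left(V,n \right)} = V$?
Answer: $- \frac{11932}{23539} \approx -0.5069$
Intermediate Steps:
$x = 1$ ($x = \left(1 + 1\right) - 1 = 2 - 1 = 1$)
$j{\left(u \right)} = -1$ ($j{\left(u \right)} = 1 \left(-1\right) = -1$)
$\frac{-14339 - -2407}{23477 + y{\left(j{\left(0 \right)} \right)}} = \frac{-14339 - -2407}{23477 + 62} = \frac{-14339 + 2407}{23539} = \left(-11932\right) \frac{1}{23539} = - \frac{11932}{23539}$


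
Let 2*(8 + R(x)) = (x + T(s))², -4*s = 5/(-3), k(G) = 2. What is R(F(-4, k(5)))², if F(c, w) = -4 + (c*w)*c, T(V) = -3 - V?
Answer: 7177647841/82944 ≈ 86536.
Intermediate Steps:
s = 5/12 (s = -5/(4*(-3)) = -5*(-1)/(4*3) = -¼*(-5/3) = 5/12 ≈ 0.41667)
F(c, w) = -4 + w*c²
R(x) = -8 + (-41/12 + x)²/2 (R(x) = -8 + (x + (-3 - 1*5/12))²/2 = -8 + (x + (-3 - 5/12))²/2 = -8 + (x - 41/12)²/2 = -8 + (-41/12 + x)²/2)
R(F(-4, k(5)))² = (-8 + (-41 + 12*(-4 + 2*(-4)²))²/288)² = (-8 + (-41 + 12*(-4 + 2*16))²/288)² = (-8 + (-41 + 12*(-4 + 32))²/288)² = (-8 + (-41 + 12*28)²/288)² = (-8 + (-41 + 336)²/288)² = (-8 + (1/288)*295²)² = (-8 + (1/288)*87025)² = (-8 + 87025/288)² = (84721/288)² = 7177647841/82944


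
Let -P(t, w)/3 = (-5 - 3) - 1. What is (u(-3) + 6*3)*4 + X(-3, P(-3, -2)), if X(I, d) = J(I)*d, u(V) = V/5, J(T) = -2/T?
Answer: 438/5 ≈ 87.600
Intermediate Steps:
u(V) = V/5 (u(V) = V*(⅕) = V/5)
P(t, w) = 27 (P(t, w) = -3*((-5 - 3) - 1) = -3*(-8 - 1) = -3*(-9) = 27)
X(I, d) = -2*d/I (X(I, d) = (-2/I)*d = -2*d/I)
(u(-3) + 6*3)*4 + X(-3, P(-3, -2)) = ((⅕)*(-3) + 6*3)*4 - 2*27/(-3) = (-⅗ + 18)*4 - 2*27*(-⅓) = (87/5)*4 + 18 = 348/5 + 18 = 438/5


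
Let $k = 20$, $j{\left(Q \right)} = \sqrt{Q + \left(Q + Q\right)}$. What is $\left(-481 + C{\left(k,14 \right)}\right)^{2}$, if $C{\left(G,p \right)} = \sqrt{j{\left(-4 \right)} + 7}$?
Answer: $\left(481 - \sqrt{7 + 2 i \sqrt{3}}\right)^{2} \approx 2.2875 \cdot 10^{5} - 608.8 i$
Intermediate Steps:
$j{\left(Q \right)} = \sqrt{3} \sqrt{Q}$ ($j{\left(Q \right)} = \sqrt{Q + 2 Q} = \sqrt{3 Q} = \sqrt{3} \sqrt{Q}$)
$C{\left(G,p \right)} = \sqrt{7 + 2 i \sqrt{3}}$ ($C{\left(G,p \right)} = \sqrt{\sqrt{3} \sqrt{-4} + 7} = \sqrt{\sqrt{3} \cdot 2 i + 7} = \sqrt{2 i \sqrt{3} + 7} = \sqrt{7 + 2 i \sqrt{3}}$)
$\left(-481 + C{\left(k,14 \right)}\right)^{2} = \left(-481 + \sqrt{7 + 2 i \sqrt{3}}\right)^{2}$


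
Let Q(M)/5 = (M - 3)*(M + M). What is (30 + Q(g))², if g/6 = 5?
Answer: 66096900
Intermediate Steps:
g = 30 (g = 6*5 = 30)
Q(M) = 10*M*(-3 + M) (Q(M) = 5*((M - 3)*(M + M)) = 5*((-3 + M)*(2*M)) = 5*(2*M*(-3 + M)) = 10*M*(-3 + M))
(30 + Q(g))² = (30 + 10*30*(-3 + 30))² = (30 + 10*30*27)² = (30 + 8100)² = 8130² = 66096900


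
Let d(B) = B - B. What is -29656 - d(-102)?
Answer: -29656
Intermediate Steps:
d(B) = 0
-29656 - d(-102) = -29656 - 1*0 = -29656 + 0 = -29656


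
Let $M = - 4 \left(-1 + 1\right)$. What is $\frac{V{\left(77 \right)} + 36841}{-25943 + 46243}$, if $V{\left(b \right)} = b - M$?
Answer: $\frac{2637}{1450} \approx 1.8186$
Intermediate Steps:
$M = 0$ ($M = \left(-4\right) 0 = 0$)
$V{\left(b \right)} = b$ ($V{\left(b \right)} = b - 0 = b + 0 = b$)
$\frac{V{\left(77 \right)} + 36841}{-25943 + 46243} = \frac{77 + 36841}{-25943 + 46243} = \frac{36918}{20300} = 36918 \cdot \frac{1}{20300} = \frac{2637}{1450}$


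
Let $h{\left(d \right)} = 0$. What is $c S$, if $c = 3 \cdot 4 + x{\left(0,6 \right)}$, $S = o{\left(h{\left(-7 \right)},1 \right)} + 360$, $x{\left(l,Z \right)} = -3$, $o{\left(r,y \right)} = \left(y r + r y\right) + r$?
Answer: $3240$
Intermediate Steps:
$o{\left(r,y \right)} = r + 2 r y$ ($o{\left(r,y \right)} = \left(r y + r y\right) + r = 2 r y + r = r + 2 r y$)
$S = 360$ ($S = 0 \left(1 + 2 \cdot 1\right) + 360 = 0 \left(1 + 2\right) + 360 = 0 \cdot 3 + 360 = 0 + 360 = 360$)
$c = 9$ ($c = 3 \cdot 4 - 3 = 12 - 3 = 9$)
$c S = 9 \cdot 360 = 3240$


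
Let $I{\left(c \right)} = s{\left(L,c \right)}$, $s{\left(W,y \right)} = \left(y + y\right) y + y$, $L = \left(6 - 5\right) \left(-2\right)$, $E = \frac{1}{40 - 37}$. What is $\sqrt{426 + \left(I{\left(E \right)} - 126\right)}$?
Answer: $\frac{\sqrt{2705}}{3} \approx 17.337$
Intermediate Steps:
$E = \frac{1}{3} \approx 0.33333$
$L = -2$ ($L = 1 \left(-2\right) = -2$)
$s{\left(W,y \right)} = y + 2 y^{2}$ ($s{\left(W,y \right)} = 2 y y + y = 2 y^{2} + y = y + 2 y^{2}$)
$I{\left(c \right)} = c \left(1 + 2 c\right)$
$\sqrt{426 + \left(I{\left(E \right)} - 126\right)} = \sqrt{426 - \left(126 - \frac{1 + 2 \cdot \frac{1}{3}}{3}\right)} = \sqrt{426 - \left(126 - \frac{1 + \frac{2}{3}}{3}\right)} = \sqrt{426 + \left(\frac{1}{3} \cdot \frac{5}{3} - 126\right)} = \sqrt{426 + \left(\frac{5}{9} - 126\right)} = \sqrt{426 - \frac{1129}{9}} = \sqrt{\frac{2705}{9}} = \frac{\sqrt{2705}}{3}$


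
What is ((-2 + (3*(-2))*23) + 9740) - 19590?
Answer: -9990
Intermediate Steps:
((-2 + (3*(-2))*23) + 9740) - 19590 = ((-2 - 6*23) + 9740) - 19590 = ((-2 - 138) + 9740) - 19590 = (-140 + 9740) - 19590 = 9600 - 19590 = -9990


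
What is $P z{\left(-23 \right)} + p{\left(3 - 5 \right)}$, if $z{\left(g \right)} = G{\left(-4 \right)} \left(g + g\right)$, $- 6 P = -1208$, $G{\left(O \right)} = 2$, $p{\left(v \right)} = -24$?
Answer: $- \frac{55640}{3} \approx -18547.0$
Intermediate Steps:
$P = \frac{604}{3}$ ($P = \left(- \frac{1}{6}\right) \left(-1208\right) = \frac{604}{3} \approx 201.33$)
$z{\left(g \right)} = 4 g$ ($z{\left(g \right)} = 2 \left(g + g\right) = 2 \cdot 2 g = 4 g$)
$P z{\left(-23 \right)} + p{\left(3 - 5 \right)} = \frac{604 \cdot 4 \left(-23\right)}{3} - 24 = \frac{604}{3} \left(-92\right) - 24 = - \frac{55568}{3} - 24 = - \frac{55640}{3}$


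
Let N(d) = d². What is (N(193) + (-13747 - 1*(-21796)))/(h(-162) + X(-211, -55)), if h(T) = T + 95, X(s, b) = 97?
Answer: 22649/15 ≈ 1509.9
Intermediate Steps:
h(T) = 95 + T
(N(193) + (-13747 - 1*(-21796)))/(h(-162) + X(-211, -55)) = (193² + (-13747 - 1*(-21796)))/((95 - 162) + 97) = (37249 + (-13747 + 21796))/(-67 + 97) = (37249 + 8049)/30 = 45298*(1/30) = 22649/15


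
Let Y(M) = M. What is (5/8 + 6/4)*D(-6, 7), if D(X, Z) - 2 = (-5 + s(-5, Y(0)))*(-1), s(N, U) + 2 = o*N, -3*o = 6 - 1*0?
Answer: -17/8 ≈ -2.1250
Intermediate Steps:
o = -2 (o = -(6 - 1*0)/3 = -(6 + 0)/3 = -⅓*6 = -2)
s(N, U) = -2 - 2*N
D(X, Z) = -1 (D(X, Z) = 2 + (-5 + (-2 - 2*(-5)))*(-1) = 2 + (-5 + (-2 + 10))*(-1) = 2 + (-5 + 8)*(-1) = 2 + 3*(-1) = 2 - 3 = -1)
(5/8 + 6/4)*D(-6, 7) = (5/8 + 6/4)*(-1) = (5*(⅛) + 6*(¼))*(-1) = (5/8 + 3/2)*(-1) = (17/8)*(-1) = -17/8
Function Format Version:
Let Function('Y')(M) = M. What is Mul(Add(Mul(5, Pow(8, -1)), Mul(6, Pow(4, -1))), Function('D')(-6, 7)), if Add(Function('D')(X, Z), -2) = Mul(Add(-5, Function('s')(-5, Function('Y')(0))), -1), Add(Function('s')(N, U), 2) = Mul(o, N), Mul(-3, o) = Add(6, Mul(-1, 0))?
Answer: Rational(-17, 8) ≈ -2.1250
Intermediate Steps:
o = -2 (o = Mul(Rational(-1, 3), Add(6, Mul(-1, 0))) = Mul(Rational(-1, 3), Add(6, 0)) = Mul(Rational(-1, 3), 6) = -2)
Function('s')(N, U) = Add(-2, Mul(-2, N))
Function('D')(X, Z) = -1 (Function('D')(X, Z) = Add(2, Mul(Add(-5, Add(-2, Mul(-2, -5))), -1)) = Add(2, Mul(Add(-5, Add(-2, 10)), -1)) = Add(2, Mul(Add(-5, 8), -1)) = Add(2, Mul(3, -1)) = Add(2, -3) = -1)
Mul(Add(Mul(5, Pow(8, -1)), Mul(6, Pow(4, -1))), Function('D')(-6, 7)) = Mul(Add(Mul(5, Pow(8, -1)), Mul(6, Pow(4, -1))), -1) = Mul(Add(Mul(5, Rational(1, 8)), Mul(6, Rational(1, 4))), -1) = Mul(Add(Rational(5, 8), Rational(3, 2)), -1) = Mul(Rational(17, 8), -1) = Rational(-17, 8)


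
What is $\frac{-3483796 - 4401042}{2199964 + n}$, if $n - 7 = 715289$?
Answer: $- \frac{3942419}{1457630} \approx -2.7047$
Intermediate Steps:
$n = 715296$ ($n = 7 + 715289 = 715296$)
$\frac{-3483796 - 4401042}{2199964 + n} = \frac{-3483796 - 4401042}{2199964 + 715296} = - \frac{7884838}{2915260} = \left(-7884838\right) \frac{1}{2915260} = - \frac{3942419}{1457630}$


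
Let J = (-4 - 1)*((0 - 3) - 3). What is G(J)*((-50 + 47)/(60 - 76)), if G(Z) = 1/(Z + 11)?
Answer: 3/656 ≈ 0.0045732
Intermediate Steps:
J = 30 (J = -5*(-3 - 3) = -5*(-6) = 30)
G(Z) = 1/(11 + Z)
G(J)*((-50 + 47)/(60 - 76)) = ((-50 + 47)/(60 - 76))/(11 + 30) = (-3/(-16))/41 = (-3*(-1/16))/41 = (1/41)*(3/16) = 3/656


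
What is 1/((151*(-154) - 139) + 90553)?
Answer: 1/67160 ≈ 1.4890e-5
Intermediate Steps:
1/((151*(-154) - 139) + 90553) = 1/((-23254 - 139) + 90553) = 1/(-23393 + 90553) = 1/67160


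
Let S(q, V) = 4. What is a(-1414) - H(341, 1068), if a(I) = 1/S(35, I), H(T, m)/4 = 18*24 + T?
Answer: -12367/4 ≈ -3091.8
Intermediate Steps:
H(T, m) = 1728 + 4*T (H(T, m) = 4*(18*24 + T) = 4*(432 + T) = 1728 + 4*T)
a(I) = ¼ (a(I) = 1/4 = ¼)
a(-1414) - H(341, 1068) = ¼ - (1728 + 4*341) = ¼ - (1728 + 1364) = ¼ - 1*3092 = ¼ - 3092 = -12367/4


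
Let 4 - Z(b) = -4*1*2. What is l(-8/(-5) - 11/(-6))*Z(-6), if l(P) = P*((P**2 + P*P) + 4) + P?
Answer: 1324477/1125 ≈ 1177.3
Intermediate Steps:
Z(b) = 12 (Z(b) = 4 - (-4*1)*2 = 4 - (-4)*2 = 4 - 1*(-8) = 4 + 8 = 12)
l(P) = P + P*(4 + 2*P**2) (l(P) = P*((P**2 + P**2) + 4) + P = P*(2*P**2 + 4) + P = P*(4 + 2*P**2) + P = P + P*(4 + 2*P**2))
l(-8/(-5) - 11/(-6))*Z(-6) = ((-8/(-5) - 11/(-6))*(5 + 2*(-8/(-5) - 11/(-6))**2))*12 = ((-8*(-1/5) - 11*(-1/6))*(5 + 2*(-8*(-1/5) - 11*(-1/6))**2))*12 = ((8/5 + 11/6)*(5 + 2*(8/5 + 11/6)**2))*12 = (103*(5 + 2*(103/30)**2)/30)*12 = (103*(5 + 2*(10609/900))/30)*12 = (103*(5 + 10609/450)/30)*12 = ((103/30)*(12859/450))*12 = (1324477/13500)*12 = 1324477/1125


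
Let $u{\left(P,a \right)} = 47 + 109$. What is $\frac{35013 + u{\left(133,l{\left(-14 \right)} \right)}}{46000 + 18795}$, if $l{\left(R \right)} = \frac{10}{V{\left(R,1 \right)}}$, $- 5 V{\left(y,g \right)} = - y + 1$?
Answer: $\frac{35169}{64795} \approx 0.54277$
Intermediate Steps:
$V{\left(y,g \right)} = - \frac{1}{5} + \frac{y}{5}$ ($V{\left(y,g \right)} = - \frac{- y + 1}{5} = - \frac{1 - y}{5} = - \frac{1}{5} + \frac{y}{5}$)
$l{\left(R \right)} = \frac{10}{- \frac{1}{5} + \frac{R}{5}}$
$u{\left(P,a \right)} = 156$
$\frac{35013 + u{\left(133,l{\left(-14 \right)} \right)}}{46000 + 18795} = \frac{35013 + 156}{46000 + 18795} = \frac{35169}{64795}$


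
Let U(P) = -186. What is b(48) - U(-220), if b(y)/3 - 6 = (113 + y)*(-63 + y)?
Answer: -7041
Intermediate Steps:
b(y) = 18 + 3*(-63 + y)*(113 + y) (b(y) = 18 + 3*((113 + y)*(-63 + y)) = 18 + 3*((-63 + y)*(113 + y)) = 18 + 3*(-63 + y)*(113 + y))
b(48) - U(-220) = (-21339 + 3*48**2 + 150*48) - 1*(-186) = (-21339 + 3*2304 + 7200) + 186 = (-21339 + 6912 + 7200) + 186 = -7227 + 186 = -7041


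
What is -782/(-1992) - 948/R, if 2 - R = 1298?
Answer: 2519/2241 ≈ 1.1241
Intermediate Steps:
R = -1296 (R = 2 - 1*1298 = 2 - 1298 = -1296)
-782/(-1992) - 948/R = -782/(-1992) - 948/(-1296) = -782*(-1/1992) - 948*(-1/1296) = 391/996 + 79/108 = 2519/2241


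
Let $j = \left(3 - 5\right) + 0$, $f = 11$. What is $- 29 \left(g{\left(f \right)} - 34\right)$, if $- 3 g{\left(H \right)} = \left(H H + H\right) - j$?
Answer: $\frac{6844}{3} \approx 2281.3$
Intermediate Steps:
$j = -2$ ($j = \left(3 - 5\right) + 0 = -2 + 0 = -2$)
$g{\left(H \right)} = - \frac{2}{3} - \frac{H}{3} - \frac{H^{2}}{3}$ ($g{\left(H \right)} = - \frac{\left(H H + H\right) - -2}{3} = - \frac{\left(H^{2} + H\right) + 2}{3} = - \frac{\left(H + H^{2}\right) + 2}{3} = - \frac{2 + H + H^{2}}{3} = - \frac{2}{3} - \frac{H}{3} - \frac{H^{2}}{3}$)
$- 29 \left(g{\left(f \right)} - 34\right) = - 29 \left(\left(- \frac{2}{3} - \frac{11}{3} - \frac{11^{2}}{3}\right) - 34\right) = - 29 \left(\left(- \frac{2}{3} - \frac{11}{3} - \frac{121}{3}\right) - 34\right) = - 29 \left(- \frac{134}{3} - 34\right) = \left(-29\right) \left(- \frac{236}{3}\right) = \frac{6844}{3}$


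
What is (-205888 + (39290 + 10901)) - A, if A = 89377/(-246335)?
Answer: -38353531118/246335 ≈ -1.5570e+5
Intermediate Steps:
A = -89377/246335 (A = 89377*(-1/246335) = -89377/246335 ≈ -0.36283)
(-205888 + (39290 + 10901)) - A = (-205888 + (39290 + 10901)) - 1*(-89377/246335) = (-205888 + 50191) + 89377/246335 = -155697 + 89377/246335 = -38353531118/246335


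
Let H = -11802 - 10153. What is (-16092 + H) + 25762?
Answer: -12285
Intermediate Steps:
H = -21955
(-16092 + H) + 25762 = (-16092 - 21955) + 25762 = -38047 + 25762 = -12285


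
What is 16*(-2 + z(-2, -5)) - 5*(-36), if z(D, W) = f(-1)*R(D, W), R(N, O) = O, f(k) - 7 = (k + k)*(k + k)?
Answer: -732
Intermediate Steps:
f(k) = 7 + 4*k² (f(k) = 7 + (k + k)*(k + k) = 7 + (2*k)*(2*k) = 7 + 4*k²)
z(D, W) = 11*W (z(D, W) = (7 + 4*(-1)²)*W = (7 + 4*1)*W = (7 + 4)*W = 11*W)
16*(-2 + z(-2, -5)) - 5*(-36) = 16*(-2 + 11*(-5)) - 5*(-36) = 16*(-2 - 55) + 180 = 16*(-57) + 180 = -912 + 180 = -732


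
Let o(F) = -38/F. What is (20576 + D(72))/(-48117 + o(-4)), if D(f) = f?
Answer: -41296/96215 ≈ -0.42921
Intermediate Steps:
(20576 + D(72))/(-48117 + o(-4)) = (20576 + 72)/(-48117 - 38/(-4)) = 20648/(-48117 - 38*(-¼)) = 20648/(-48117 + 19/2) = 20648/(-96215/2) = 20648*(-2/96215) = -41296/96215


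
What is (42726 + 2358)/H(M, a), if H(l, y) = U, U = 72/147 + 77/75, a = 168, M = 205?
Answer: 165683700/5573 ≈ 29730.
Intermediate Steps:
U = 5573/3675 (U = 72*(1/147) + 77*(1/75) = 24/49 + 77/75 = 5573/3675 ≈ 1.5165)
H(l, y) = 5573/3675
(42726 + 2358)/H(M, a) = (42726 + 2358)/(5573/3675) = 45084*(3675/5573) = 165683700/5573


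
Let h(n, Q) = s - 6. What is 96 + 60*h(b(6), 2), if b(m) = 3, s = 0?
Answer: -264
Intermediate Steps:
h(n, Q) = -6 (h(n, Q) = 0 - 6 = -6)
96 + 60*h(b(6), 2) = 96 + 60*(-6) = 96 - 360 = -264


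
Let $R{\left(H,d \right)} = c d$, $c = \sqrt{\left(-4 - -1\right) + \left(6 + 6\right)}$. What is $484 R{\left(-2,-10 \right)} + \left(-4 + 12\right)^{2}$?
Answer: $-14456$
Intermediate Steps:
$c = 3$ ($c = \sqrt{\left(-4 + 1\right) + 12} = \sqrt{-3 + 12} = \sqrt{9} = 3$)
$R{\left(H,d \right)} = 3 d$
$484 R{\left(-2,-10 \right)} + \left(-4 + 12\right)^{2} = 484 \cdot 3 \left(-10\right) + \left(-4 + 12\right)^{2} = 484 \left(-30\right) + 8^{2} = -14520 + 64 = -14456$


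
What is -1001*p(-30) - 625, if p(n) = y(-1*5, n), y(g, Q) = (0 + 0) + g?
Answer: 4380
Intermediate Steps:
y(g, Q) = g (y(g, Q) = 0 + g = g)
p(n) = -5 (p(n) = -1*5 = -5)
-1001*p(-30) - 625 = -1001*(-5) - 625 = 5005 - 625 = 4380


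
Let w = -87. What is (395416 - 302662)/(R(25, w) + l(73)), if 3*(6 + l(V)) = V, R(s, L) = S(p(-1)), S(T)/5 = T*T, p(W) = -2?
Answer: 278262/115 ≈ 2419.7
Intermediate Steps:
S(T) = 5*T² (S(T) = 5*(T*T) = 5*T²)
R(s, L) = 20 (R(s, L) = 5*(-2)² = 5*4 = 20)
l(V) = -6 + V/3
(395416 - 302662)/(R(25, w) + l(73)) = (395416 - 302662)/(20 + (-6 + (⅓)*73)) = 92754/(20 + (-6 + 73/3)) = 92754/(20 + 55/3) = 92754/(115/3) = 92754*(3/115) = 278262/115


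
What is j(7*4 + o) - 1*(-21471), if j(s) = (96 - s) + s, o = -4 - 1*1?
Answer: 21567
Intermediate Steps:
o = -5 (o = -4 - 1 = -5)
j(s) = 96
j(7*4 + o) - 1*(-21471) = 96 - 1*(-21471) = 96 + 21471 = 21567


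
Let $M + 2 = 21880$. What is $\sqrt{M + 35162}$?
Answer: $4 \sqrt{3565} \approx 238.83$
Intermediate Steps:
$M = 21878$ ($M = -2 + 21880 = 21878$)
$\sqrt{M + 35162} = \sqrt{21878 + 35162} = \sqrt{57040} = 4 \sqrt{3565}$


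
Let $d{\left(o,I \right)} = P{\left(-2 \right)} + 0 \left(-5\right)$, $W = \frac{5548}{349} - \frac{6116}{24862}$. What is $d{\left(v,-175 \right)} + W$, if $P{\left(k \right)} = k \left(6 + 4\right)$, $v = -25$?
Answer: $- \frac{18868434}{4338419} \approx -4.3492$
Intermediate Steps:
$W = \frac{67899946}{4338419}$ ($W = 5548 \cdot \frac{1}{349} - \frac{3058}{12431} = \frac{5548}{349} - \frac{3058}{12431} = \frac{67899946}{4338419} \approx 15.651$)
$P{\left(k \right)} = 10 k$ ($P{\left(k \right)} = k 10 = 10 k$)
$d{\left(o,I \right)} = -20$ ($d{\left(o,I \right)} = 10 \left(-2\right) + 0 \left(-5\right) = -20 + 0 = -20$)
$d{\left(v,-175 \right)} + W = -20 + \frac{67899946}{4338419} = - \frac{18868434}{4338419}$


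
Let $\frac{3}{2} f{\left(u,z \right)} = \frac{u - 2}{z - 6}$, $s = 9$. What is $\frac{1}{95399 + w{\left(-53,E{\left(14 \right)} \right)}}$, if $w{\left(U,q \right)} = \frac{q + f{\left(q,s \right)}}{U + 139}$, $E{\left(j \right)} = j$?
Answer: $\frac{129}{12306496} \approx 1.0482 \cdot 10^{-5}$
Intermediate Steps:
$f{\left(u,z \right)} = \frac{2 \left(-2 + u\right)}{3 \left(-6 + z\right)}$ ($f{\left(u,z \right)} = \frac{2 \frac{u - 2}{z - 6}}{3} = \frac{2 \frac{-2 + u}{-6 + z}}{3} = \frac{2 \left(-2 + u\right)}{3 \left(-6 + z\right)}$)
$w{\left(U,q \right)} = \frac{- \frac{4}{9} + \frac{11 q}{9}}{139 + U}$ ($w{\left(U,q \right)} = \frac{q + \frac{2 \left(-2 + q\right)}{3 \left(-6 + 9\right)}}{U + 139} = \frac{q + \frac{2 \left(-2 + q\right)}{3 \cdot 3}}{139 + U} = \frac{q + \frac{2}{3} \cdot \frac{1}{3} \left(-2 + q\right)}{139 + U} = \frac{q + \left(- \frac{4}{9} + \frac{2 q}{9}\right)}{139 + U} = \frac{- \frac{4}{9} + \frac{11 q}{9}}{139 + U}$)
$\frac{1}{95399 + w{\left(-53,E{\left(14 \right)} \right)}} = \frac{1}{95399 + \frac{-4 + 11 \cdot 14}{9 \left(139 - 53\right)}} = \frac{1}{95399 + \frac{-4 + 154}{9 \cdot 86}} = \frac{1}{95399 + \frac{1}{9} \cdot \frac{1}{86} \cdot 150} = \frac{1}{95399 + \frac{25}{129}} = \frac{1}{\frac{12306496}{129}} = \frac{129}{12306496}$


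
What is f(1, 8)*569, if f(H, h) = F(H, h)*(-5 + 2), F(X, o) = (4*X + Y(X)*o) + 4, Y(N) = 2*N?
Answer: -40968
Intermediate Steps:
F(X, o) = 4 + 4*X + 2*X*o (F(X, o) = (4*X + (2*X)*o) + 4 = (4*X + 2*X*o) + 4 = 4 + 4*X + 2*X*o)
f(H, h) = -12 - 12*H - 6*H*h (f(H, h) = (4 + 4*H + 2*H*h)*(-5 + 2) = (4 + 4*H + 2*H*h)*(-3) = -12 - 12*H - 6*H*h)
f(1, 8)*569 = (-12 - 12*1 - 6*1*8)*569 = (-12 - 12 - 48)*569 = -72*569 = -40968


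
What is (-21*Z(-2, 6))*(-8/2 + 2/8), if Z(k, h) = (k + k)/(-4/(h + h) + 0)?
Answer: 945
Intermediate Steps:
Z(k, h) = -h*k (Z(k, h) = (2*k)/(-4*1/(2*h) + 0) = (2*k)/(-2/h + 0) = (2*k)/((-2/h)) = (2*k)*(-h/2) = -h*k)
(-21*Z(-2, 6))*(-8/2 + 2/8) = (-(-21)*6*(-2))*(-8/2 + 2/8) = (-21*12)*(-8*1/2 + 2*(1/8)) = -252*(-4 + 1/4) = -252*(-15/4) = 945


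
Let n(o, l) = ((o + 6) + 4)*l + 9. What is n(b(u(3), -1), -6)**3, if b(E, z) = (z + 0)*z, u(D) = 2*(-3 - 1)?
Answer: -185193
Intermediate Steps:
u(D) = -8 (u(D) = 2*(-4) = -8)
b(E, z) = z**2 (b(E, z) = z*z = z**2)
n(o, l) = 9 + l*(10 + o) (n(o, l) = ((6 + o) + 4)*l + 9 = (10 + o)*l + 9 = l*(10 + o) + 9 = 9 + l*(10 + o))
n(b(u(3), -1), -6)**3 = (9 + 10*(-6) - 6*(-1)**2)**3 = (9 - 60 - 6*1)**3 = (9 - 60 - 6)**3 = (-57)**3 = -185193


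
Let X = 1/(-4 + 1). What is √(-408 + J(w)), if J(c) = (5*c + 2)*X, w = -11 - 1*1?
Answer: I*√3498/3 ≈ 19.715*I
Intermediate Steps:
w = -12 (w = -11 - 1 = -12)
X = -⅓ (X = 1/(-3) = -⅓ ≈ -0.33333)
J(c) = -⅔ - 5*c/3 (J(c) = (5*c + 2)*(-⅓) = (2 + 5*c)*(-⅓) = -⅔ - 5*c/3)
√(-408 + J(w)) = √(-408 + (-⅔ - 5/3*(-12))) = √(-408 + (-⅔ + 20)) = √(-408 + 58/3) = √(-1166/3) = I*√3498/3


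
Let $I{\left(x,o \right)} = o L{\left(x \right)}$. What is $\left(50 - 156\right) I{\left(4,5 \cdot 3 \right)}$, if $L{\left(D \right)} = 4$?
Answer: $-6360$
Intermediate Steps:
$I{\left(x,o \right)} = 4 o$ ($I{\left(x,o \right)} = o 4 = 4 o$)
$\left(50 - 156\right) I{\left(4,5 \cdot 3 \right)} = \left(50 - 156\right) 4 \cdot 5 \cdot 3 = - 106 \cdot 4 \cdot 15 = \left(-106\right) 60 = -6360$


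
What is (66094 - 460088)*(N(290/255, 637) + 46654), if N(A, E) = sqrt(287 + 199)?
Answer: -18381396076 - 3545946*sqrt(6) ≈ -1.8390e+10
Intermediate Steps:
N(A, E) = 9*sqrt(6) (N(A, E) = sqrt(486) = 9*sqrt(6))
(66094 - 460088)*(N(290/255, 637) + 46654) = (66094 - 460088)*(9*sqrt(6) + 46654) = -393994*(46654 + 9*sqrt(6)) = -18381396076 - 3545946*sqrt(6)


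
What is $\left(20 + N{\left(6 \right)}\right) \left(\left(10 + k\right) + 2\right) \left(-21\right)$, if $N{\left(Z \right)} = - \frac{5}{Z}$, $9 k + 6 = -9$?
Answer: $- \frac{24955}{6} \approx -4159.2$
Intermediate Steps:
$k = - \frac{5}{3}$ ($k = - \frac{2}{3} + \frac{1}{9} \left(-9\right) = - \frac{2}{3} - 1 = - \frac{5}{3} \approx -1.6667$)
$\left(20 + N{\left(6 \right)}\right) \left(\left(10 + k\right) + 2\right) \left(-21\right) = \left(20 - \frac{5}{6}\right) \left(\left(10 - \frac{5}{3}\right) + 2\right) \left(-21\right) = \left(20 - \frac{5}{6}\right) \left(\frac{25}{3} + 2\right) \left(-21\right) = \left(20 - \frac{5}{6}\right) \frac{31}{3} \left(-21\right) = \frac{115}{6} \cdot \frac{31}{3} \left(-21\right) = \frac{3565}{18} \left(-21\right) = - \frac{24955}{6}$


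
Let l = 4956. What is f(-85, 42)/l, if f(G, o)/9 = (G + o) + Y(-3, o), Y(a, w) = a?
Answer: -69/826 ≈ -0.083535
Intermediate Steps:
f(G, o) = -27 + 9*G + 9*o (f(G, o) = 9*((G + o) - 3) = 9*(-3 + G + o) = -27 + 9*G + 9*o)
f(-85, 42)/l = (-27 + 9*(-85) + 9*42)/4956 = (-27 - 765 + 378)*(1/4956) = -414*1/4956 = -69/826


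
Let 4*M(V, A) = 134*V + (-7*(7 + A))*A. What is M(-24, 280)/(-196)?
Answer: 70717/98 ≈ 721.60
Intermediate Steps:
M(V, A) = 67*V/2 + A*(-49 - 7*A)/4 (M(V, A) = (134*V + (-7*(7 + A))*A)/4 = (134*V + (-49 - 7*A)*A)/4 = (134*V + A*(-49 - 7*A))/4 = 67*V/2 + A*(-49 - 7*A)/4)
M(-24, 280)/(-196) = (-49/4*280 - 7/4*280² + (67/2)*(-24))/(-196) = (-3430 - 7/4*78400 - 804)*(-1/196) = (-3430 - 137200 - 804)*(-1/196) = -141434*(-1/196) = 70717/98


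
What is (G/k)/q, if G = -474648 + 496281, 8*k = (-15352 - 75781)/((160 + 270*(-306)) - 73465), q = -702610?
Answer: -385500060/914727959 ≈ -0.42144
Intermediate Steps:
k = 13019/178200 (k = ((-15352 - 75781)/((160 + 270*(-306)) - 73465))/8 = (-91133/((160 - 82620) - 73465))/8 = (-91133/(-82460 - 73465))/8 = (-91133/(-155925))/8 = (-91133*(-1/155925))/8 = (⅛)*(13019/22275) = 13019/178200 ≈ 0.073058)
G = 21633
(G/k)/q = (21633/(13019/178200))/(-702610) = (21633*(178200/13019))*(-1/702610) = (3855000600/13019)*(-1/702610) = -385500060/914727959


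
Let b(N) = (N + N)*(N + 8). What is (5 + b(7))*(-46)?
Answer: -9890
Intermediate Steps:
b(N) = 2*N*(8 + N) (b(N) = (2*N)*(8 + N) = 2*N*(8 + N))
(5 + b(7))*(-46) = (5 + 2*7*(8 + 7))*(-46) = (5 + 2*7*15)*(-46) = (5 + 210)*(-46) = 215*(-46) = -9890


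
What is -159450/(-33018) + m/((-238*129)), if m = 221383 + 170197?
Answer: -95639935/12068079 ≈ -7.9250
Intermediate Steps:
m = 391580
-159450/(-33018) + m/((-238*129)) = -159450/(-33018) + 391580/((-238*129)) = -159450*(-1/33018) + 391580/(-30702) = 26575/5503 + 391580*(-1/30702) = 26575/5503 - 27970/2193 = -95639935/12068079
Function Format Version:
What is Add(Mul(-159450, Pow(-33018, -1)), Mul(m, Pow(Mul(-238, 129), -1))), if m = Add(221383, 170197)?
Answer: Rational(-95639935, 12068079) ≈ -7.9250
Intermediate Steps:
m = 391580
Add(Mul(-159450, Pow(-33018, -1)), Mul(m, Pow(Mul(-238, 129), -1))) = Add(Mul(-159450, Pow(-33018, -1)), Mul(391580, Pow(Mul(-238, 129), -1))) = Add(Mul(-159450, Rational(-1, 33018)), Mul(391580, Pow(-30702, -1))) = Add(Rational(26575, 5503), Mul(391580, Rational(-1, 30702))) = Add(Rational(26575, 5503), Rational(-27970, 2193)) = Rational(-95639935, 12068079)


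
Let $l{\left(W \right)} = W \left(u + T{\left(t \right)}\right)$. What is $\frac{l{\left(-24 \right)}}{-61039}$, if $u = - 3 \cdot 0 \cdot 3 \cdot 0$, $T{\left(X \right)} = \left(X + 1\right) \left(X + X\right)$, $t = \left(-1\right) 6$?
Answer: $\frac{1440}{61039} \approx 0.023591$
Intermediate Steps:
$t = -6$
$T{\left(X \right)} = 2 X \left(1 + X\right)$ ($T{\left(X \right)} = \left(1 + X\right) 2 X = 2 X \left(1 + X\right)$)
$u = 0$ ($u = - 3 \cdot 0 \cdot 0 = \left(-3\right) 0 = 0$)
$l{\left(W \right)} = 60 W$ ($l{\left(W \right)} = W \left(0 + 2 \left(-6\right) \left(1 - 6\right)\right) = W \left(0 + 2 \left(-6\right) \left(-5\right)\right) = W \left(0 + 60\right) = W 60 = 60 W$)
$\frac{l{\left(-24 \right)}}{-61039} = \frac{60 \left(-24\right)}{-61039} = \left(-1440\right) \left(- \frac{1}{61039}\right) = \frac{1440}{61039}$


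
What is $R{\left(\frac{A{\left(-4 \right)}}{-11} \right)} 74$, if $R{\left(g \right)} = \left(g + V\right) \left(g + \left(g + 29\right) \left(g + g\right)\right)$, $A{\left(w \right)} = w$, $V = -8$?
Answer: $- \frac{16335648}{1331} \approx -12273.0$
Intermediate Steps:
$R{\left(g \right)} = \left(-8 + g\right) \left(g + 2 g \left(29 + g\right)\right)$ ($R{\left(g \right)} = \left(g - 8\right) \left(g + \left(g + 29\right) \left(g + g\right)\right) = \left(-8 + g\right) \left(g + \left(29 + g\right) 2 g\right) = \left(-8 + g\right) \left(g + 2 g \left(29 + g\right)\right)$)
$R{\left(\frac{A{\left(-4 \right)}}{-11} \right)} 74 = - \frac{4}{-11} \left(-472 + 2 \left(- \frac{4}{-11}\right)^{2} + 43 \left(- \frac{4}{-11}\right)\right) 74 = \left(-4\right) \left(- \frac{1}{11}\right) \left(-472 + 2 \left(\left(-4\right) \left(- \frac{1}{11}\right)\right)^{2} + 43 \left(\left(-4\right) \left(- \frac{1}{11}\right)\right)\right) 74 = \frac{4 \left(-472 + 2 \left(\frac{4}{11}\right)^{2} + 43 \cdot \frac{4}{11}\right)}{11} \cdot 74 = \frac{4 \left(-472 + 2 \cdot \frac{16}{121} + \frac{172}{11}\right)}{11} \cdot 74 = \frac{4 \left(-472 + \frac{32}{121} + \frac{172}{11}\right)}{11} \cdot 74 = \frac{4}{11} \left(- \frac{55188}{121}\right) 74 = \left(- \frac{220752}{1331}\right) 74 = - \frac{16335648}{1331}$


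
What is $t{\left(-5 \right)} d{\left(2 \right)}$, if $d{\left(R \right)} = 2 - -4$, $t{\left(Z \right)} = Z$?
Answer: $-30$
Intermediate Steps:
$d{\left(R \right)} = 6$ ($d{\left(R \right)} = 2 + 4 = 6$)
$t{\left(-5 \right)} d{\left(2 \right)} = \left(-5\right) 6 = -30$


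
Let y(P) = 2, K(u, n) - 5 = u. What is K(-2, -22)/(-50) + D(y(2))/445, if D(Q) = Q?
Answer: -247/4450 ≈ -0.055506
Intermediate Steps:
K(u, n) = 5 + u
K(-2, -22)/(-50) + D(y(2))/445 = (5 - 2)/(-50) + 2/445 = 3*(-1/50) + 2*(1/445) = -3/50 + 2/445 = -247/4450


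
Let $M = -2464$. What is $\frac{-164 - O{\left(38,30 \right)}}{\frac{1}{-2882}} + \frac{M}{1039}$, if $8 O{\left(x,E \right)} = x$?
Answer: $\frac{1010604397}{2078} \approx 4.8634 \cdot 10^{5}$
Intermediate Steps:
$O{\left(x,E \right)} = \frac{x}{8}$
$\frac{-164 - O{\left(38,30 \right)}}{\frac{1}{-2882}} + \frac{M}{1039} = \frac{-164 - \frac{1}{8} \cdot 38}{\frac{1}{-2882}} - \frac{2464}{1039} = \frac{-164 - \frac{19}{4}}{- \frac{1}{2882}} - \frac{2464}{1039} = \left(-164 - \frac{19}{4}\right) \left(-2882\right) - \frac{2464}{1039} = \left(- \frac{675}{4}\right) \left(-2882\right) - \frac{2464}{1039} = \frac{972675}{2} - \frac{2464}{1039} = \frac{1010604397}{2078}$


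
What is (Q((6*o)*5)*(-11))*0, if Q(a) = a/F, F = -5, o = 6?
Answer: 0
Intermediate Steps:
Q(a) = -a/5 (Q(a) = a/(-5) = a*(-1/5) = -a/5)
(Q((6*o)*5)*(-11))*0 = (-6*6*5/5*(-11))*0 = (-36*5/5*(-11))*0 = (-1/5*180*(-11))*0 = -36*(-11)*0 = 396*0 = 0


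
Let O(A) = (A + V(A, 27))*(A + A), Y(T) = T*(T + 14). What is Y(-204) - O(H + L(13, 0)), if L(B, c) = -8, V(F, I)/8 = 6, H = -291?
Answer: -111338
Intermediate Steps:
V(F, I) = 48 (V(F, I) = 8*6 = 48)
Y(T) = T*(14 + T)
O(A) = 2*A*(48 + A) (O(A) = (A + 48)*(A + A) = (48 + A)*(2*A) = 2*A*(48 + A))
Y(-204) - O(H + L(13, 0)) = -204*(14 - 204) - 2*(-291 - 8)*(48 + (-291 - 8)) = -204*(-190) - 2*(-299)*(48 - 299) = 38760 - 2*(-299)*(-251) = 38760 - 1*150098 = 38760 - 150098 = -111338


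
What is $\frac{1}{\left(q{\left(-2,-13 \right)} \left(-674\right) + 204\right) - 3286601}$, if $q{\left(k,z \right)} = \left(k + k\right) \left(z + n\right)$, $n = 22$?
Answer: $- \frac{1}{3262133} \approx -3.0655 \cdot 10^{-7}$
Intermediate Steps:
$q{\left(k,z \right)} = 2 k \left(22 + z\right)$ ($q{\left(k,z \right)} = \left(k + k\right) \left(z + 22\right) = 2 k \left(22 + z\right)$)
$\frac{1}{\left(q{\left(-2,-13 \right)} \left(-674\right) + 204\right) - 3286601} = \frac{1}{\left(2 \left(-2\right) \left(22 - 13\right) \left(-674\right) + 204\right) - 3286601} = \frac{1}{\left(2 \left(-2\right) 9 \left(-674\right) + 204\right) - 3286601} = \frac{1}{\left(\left(-36\right) \left(-674\right) + 204\right) - 3286601} = \frac{1}{\left(24264 + 204\right) - 3286601} = \frac{1}{24468 - 3286601} = \frac{1}{-3262133} = - \frac{1}{3262133}$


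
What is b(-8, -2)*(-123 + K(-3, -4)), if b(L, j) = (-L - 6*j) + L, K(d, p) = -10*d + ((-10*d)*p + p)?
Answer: -2604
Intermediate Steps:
K(d, p) = p - 10*d - 10*d*p (K(d, p) = -10*d + (-10*d*p + p) = -10*d + (p - 10*d*p) = p - 10*d - 10*d*p)
b(L, j) = -6*j
b(-8, -2)*(-123 + K(-3, -4)) = (-6*(-2))*(-123 + (-4 - 10*(-3) - 10*(-3)*(-4))) = 12*(-123 + (-4 + 30 - 120)) = 12*(-123 - 94) = 12*(-217) = -2604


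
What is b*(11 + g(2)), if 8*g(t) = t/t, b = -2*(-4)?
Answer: 89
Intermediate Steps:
b = 8
g(t) = 1/8 (g(t) = (t/t)/8 = (1/8)*1 = 1/8)
b*(11 + g(2)) = 8*(11 + 1/8) = 8*(89/8) = 89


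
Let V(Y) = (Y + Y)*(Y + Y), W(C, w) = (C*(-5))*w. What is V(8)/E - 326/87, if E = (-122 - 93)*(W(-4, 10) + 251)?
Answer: -31632862/8435955 ≈ -3.7498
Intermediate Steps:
W(C, w) = -5*C*w (W(C, w) = (-5*C)*w = -5*C*w)
V(Y) = 4*Y² (V(Y) = (2*Y)*(2*Y) = 4*Y²)
E = -96965 (E = (-122 - 93)*(-5*(-4)*10 + 251) = -215*(200 + 251) = -215*451 = -96965)
V(8)/E - 326/87 = (4*8²)/(-96965) - 326/87 = (4*64)*(-1/96965) - 326*1/87 = 256*(-1/96965) - 326/87 = -256/96965 - 326/87 = -31632862/8435955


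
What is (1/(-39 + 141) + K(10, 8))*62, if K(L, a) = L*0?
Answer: 31/51 ≈ 0.60784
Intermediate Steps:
K(L, a) = 0
(1/(-39 + 141) + K(10, 8))*62 = (1/(-39 + 141) + 0)*62 = (1/102 + 0)*62 = (1/102)*62 = 31/51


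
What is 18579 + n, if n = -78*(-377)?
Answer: 47985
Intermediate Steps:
n = 29406
18579 + n = 18579 + 29406 = 47985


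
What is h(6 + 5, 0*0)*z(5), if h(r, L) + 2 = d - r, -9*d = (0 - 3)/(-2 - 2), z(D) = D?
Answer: -785/12 ≈ -65.417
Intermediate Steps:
d = -1/12 (d = -(0 - 3)/(9*(-2 - 2)) = -(-1)/(3*(-4)) = -(-1)*(-1)/(3*4) = -⅑*¾ = -1/12 ≈ -0.083333)
h(r, L) = -25/12 - r (h(r, L) = -2 + (-1/12 - r) = -25/12 - r)
h(6 + 5, 0*0)*z(5) = (-25/12 - (6 + 5))*5 = (-25/12 - 1*11)*5 = (-25/12 - 11)*5 = -157/12*5 = -785/12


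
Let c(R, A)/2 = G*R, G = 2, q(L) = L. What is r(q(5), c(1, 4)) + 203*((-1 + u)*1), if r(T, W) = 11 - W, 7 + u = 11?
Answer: 616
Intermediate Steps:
u = 4 (u = -7 + 11 = 4)
c(R, A) = 4*R (c(R, A) = 2*(2*R) = 4*R)
r(q(5), c(1, 4)) + 203*((-1 + u)*1) = (11 - 4) + 203*((-1 + 4)*1) = (11 - 1*4) + 203*(3*1) = (11 - 4) + 203*3 = 7 + 609 = 616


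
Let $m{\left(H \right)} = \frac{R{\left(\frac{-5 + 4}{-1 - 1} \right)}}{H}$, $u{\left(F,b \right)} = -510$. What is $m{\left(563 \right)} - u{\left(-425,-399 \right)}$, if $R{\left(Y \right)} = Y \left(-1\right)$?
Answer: $\frac{574259}{1126} \approx 510.0$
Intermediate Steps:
$R{\left(Y \right)} = - Y$
$m{\left(H \right)} = - \frac{1}{2 H}$ ($m{\left(H \right)} = \frac{\left(-1\right) \frac{-5 + 4}{-1 - 1}}{H} = \frac{\left(-1\right) \left(- \frac{1}{-2}\right)}{H} = \frac{\left(-1\right) \left(\left(-1\right) \left(- \frac{1}{2}\right)\right)}{H} = \frac{\left(-1\right) \frac{1}{2}}{H} = - \frac{1}{2 H}$)
$m{\left(563 \right)} - u{\left(-425,-399 \right)} = - \frac{1}{2 \cdot 563} - -510 = \left(- \frac{1}{2}\right) \frac{1}{563} + 510 = - \frac{1}{1126} + 510 = \frac{574259}{1126}$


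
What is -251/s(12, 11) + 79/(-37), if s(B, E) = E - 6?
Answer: -9682/185 ≈ -52.335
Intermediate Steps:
s(B, E) = -6 + E
-251/s(12, 11) + 79/(-37) = -251/(-6 + 11) + 79/(-37) = -251/5 + 79*(-1/37) = -251*⅕ - 79/37 = -251/5 - 79/37 = -9682/185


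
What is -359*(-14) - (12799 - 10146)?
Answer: 2373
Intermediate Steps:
-359*(-14) - (12799 - 10146) = 5026 - 1*2653 = 5026 - 2653 = 2373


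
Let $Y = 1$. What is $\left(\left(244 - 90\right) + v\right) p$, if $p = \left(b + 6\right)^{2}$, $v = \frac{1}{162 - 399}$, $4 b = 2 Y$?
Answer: $\frac{6167993}{948} \approx 6506.3$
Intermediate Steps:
$b = \frac{1}{2}$ ($b = \frac{2 \cdot 1}{4} = \frac{1}{4} \cdot 2 = \frac{1}{2} \approx 0.5$)
$v = - \frac{1}{237}$ ($v = \frac{1}{-237} = - \frac{1}{237} \approx -0.0042194$)
$p = \frac{169}{4}$ ($p = \left(\frac{1}{2} + 6\right)^{2} = \left(\frac{13}{2}\right)^{2} = \frac{169}{4} \approx 42.25$)
$\left(\left(244 - 90\right) + v\right) p = \left(\left(244 - 90\right) - \frac{1}{237}\right) \frac{169}{4} = \left(154 - \frac{1}{237}\right) \frac{169}{4} = \frac{36497}{237} \cdot \frac{169}{4} = \frac{6167993}{948}$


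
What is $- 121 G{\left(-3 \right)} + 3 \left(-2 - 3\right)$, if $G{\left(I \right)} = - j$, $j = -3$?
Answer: $-378$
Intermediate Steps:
$G{\left(I \right)} = 3$ ($G{\left(I \right)} = \left(-1\right) \left(-3\right) = 3$)
$- 121 G{\left(-3 \right)} + 3 \left(-2 - 3\right) = \left(-121\right) 3 + 3 \left(-2 - 3\right) = -363 + 3 \left(-5\right) = -363 - 15 = -378$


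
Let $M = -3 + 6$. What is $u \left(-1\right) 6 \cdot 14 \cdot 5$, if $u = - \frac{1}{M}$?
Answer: $140$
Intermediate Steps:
$M = 3$
$u = - \frac{1}{3} \approx -0.33333$
$u \left(-1\right) 6 \cdot 14 \cdot 5 = \left(- \frac{1}{3}\right) \left(-1\right) 6 \cdot 14 \cdot 5 = \frac{1}{3} \cdot 6 \cdot 14 \cdot 5 = 2 \cdot 14 \cdot 5 = 28 \cdot 5 = 140$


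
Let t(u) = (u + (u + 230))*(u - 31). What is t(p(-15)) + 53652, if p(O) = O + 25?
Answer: 48402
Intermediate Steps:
p(O) = 25 + O
t(u) = (-31 + u)*(230 + 2*u) (t(u) = (u + (230 + u))*(-31 + u) = (230 + 2*u)*(-31 + u) = (-31 + u)*(230 + 2*u))
t(p(-15)) + 53652 = (-7130 + 2*(25 - 15)² + 168*(25 - 15)) + 53652 = (-7130 + 2*10² + 168*10) + 53652 = (-7130 + 2*100 + 1680) + 53652 = (-7130 + 200 + 1680) + 53652 = -5250 + 53652 = 48402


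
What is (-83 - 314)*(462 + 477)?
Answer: -372783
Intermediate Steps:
(-83 - 314)*(462 + 477) = -397*939 = -372783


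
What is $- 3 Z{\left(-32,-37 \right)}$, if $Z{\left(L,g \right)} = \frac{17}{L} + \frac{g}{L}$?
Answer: $- \frac{15}{8} \approx -1.875$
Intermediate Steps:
$- 3 Z{\left(-32,-37 \right)} = - 3 \frac{17 - 37}{-32} = - 3 \left(\left(- \frac{1}{32}\right) \left(-20\right)\right) = \left(-3\right) \frac{5}{8} = - \frac{15}{8}$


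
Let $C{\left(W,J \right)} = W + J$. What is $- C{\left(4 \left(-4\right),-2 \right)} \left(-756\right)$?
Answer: $-13608$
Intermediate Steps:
$C{\left(W,J \right)} = J + W$
$- C{\left(4 \left(-4\right),-2 \right)} \left(-756\right) = - (-2 + 4 \left(-4\right)) \left(-756\right) = - (-2 - 16) \left(-756\right) = \left(-1\right) \left(-18\right) \left(-756\right) = 18 \left(-756\right) = -13608$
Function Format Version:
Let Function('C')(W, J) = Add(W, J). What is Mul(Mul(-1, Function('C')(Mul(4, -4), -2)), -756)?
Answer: -13608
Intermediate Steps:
Function('C')(W, J) = Add(J, W)
Mul(Mul(-1, Function('C')(Mul(4, -4), -2)), -756) = Mul(Mul(-1, Add(-2, Mul(4, -4))), -756) = Mul(Mul(-1, Add(-2, -16)), -756) = Mul(Mul(-1, -18), -756) = Mul(18, -756) = -13608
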